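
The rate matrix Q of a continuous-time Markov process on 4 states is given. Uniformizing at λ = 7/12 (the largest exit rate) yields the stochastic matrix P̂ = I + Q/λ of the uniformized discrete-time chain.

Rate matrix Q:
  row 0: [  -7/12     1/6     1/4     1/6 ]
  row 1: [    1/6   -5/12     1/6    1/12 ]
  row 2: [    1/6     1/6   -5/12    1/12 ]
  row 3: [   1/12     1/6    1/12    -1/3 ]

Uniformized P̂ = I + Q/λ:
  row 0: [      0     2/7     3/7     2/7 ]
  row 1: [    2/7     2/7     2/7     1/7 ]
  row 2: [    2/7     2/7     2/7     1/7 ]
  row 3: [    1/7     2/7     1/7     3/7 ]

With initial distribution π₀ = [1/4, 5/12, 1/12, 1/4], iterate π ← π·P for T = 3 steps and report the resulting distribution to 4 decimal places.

t=0: π = [0.2500, 0.4167, 0.0833, 0.2500]
t=1: π = [0.1786, 0.2857, 0.2857, 0.2500]
t=2: π = [0.1990, 0.2857, 0.2755, 0.2398]
t=3: π = [0.1946, 0.2857, 0.2799, 0.2398]

π = [0.1946, 0.2857, 0.2799, 0.2398]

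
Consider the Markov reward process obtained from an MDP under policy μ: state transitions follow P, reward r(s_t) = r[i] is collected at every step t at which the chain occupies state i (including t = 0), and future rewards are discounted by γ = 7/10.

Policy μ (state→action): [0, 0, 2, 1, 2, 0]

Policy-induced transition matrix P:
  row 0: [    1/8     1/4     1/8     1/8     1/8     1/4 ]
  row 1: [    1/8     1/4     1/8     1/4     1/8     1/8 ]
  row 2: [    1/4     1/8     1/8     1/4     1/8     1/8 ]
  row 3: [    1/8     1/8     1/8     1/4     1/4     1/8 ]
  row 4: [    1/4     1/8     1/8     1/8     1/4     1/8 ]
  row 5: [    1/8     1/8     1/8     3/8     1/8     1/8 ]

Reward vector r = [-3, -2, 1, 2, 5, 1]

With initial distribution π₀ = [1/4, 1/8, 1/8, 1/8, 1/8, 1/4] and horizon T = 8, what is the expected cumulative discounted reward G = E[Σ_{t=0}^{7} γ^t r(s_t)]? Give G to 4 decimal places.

G = 1.8803

t=0: π = [0.2500, 0.1250, 0.1250, 0.1250, 0.1250, 0.2500], E[r] = 0.2500, γ^t·E[r] = 0.250000, running G = 0.250000
t=1: π = [0.1563, 0.1719, 0.1250, 0.2344, 0.1563, 0.1563], E[r] = 0.7188, γ^t·E[r] = 0.503125, running G = 0.753125
t=2: π = [0.1602, 0.1660, 0.1250, 0.2305, 0.1738, 0.1445], E[r] = 0.7871, γ^t·E[r] = 0.385684, running G = 1.138809
t=3: π = [0.1624, 0.1658, 0.1250, 0.2263, 0.1755, 0.1450], E[r] = 0.7817, γ^t·E[r] = 0.268136, running G = 1.406945
t=4: π = [0.1626, 0.1660, 0.1250, 0.2259, 0.1752, 0.1453], E[r] = 0.7785, γ^t·E[r] = 0.186919, running G = 1.593863
t=5: π = [0.1625, 0.1661, 0.1250, 0.2259, 0.1751, 0.1453], E[r] = 0.7782, γ^t·E[r] = 0.130786, running G = 1.724650
t=6: π = [0.1625, 0.1661, 0.1250, 0.2260, 0.1751, 0.1453], E[r] = 0.7782, γ^t·E[r] = 0.091554, running G = 1.816204
t=7: π = [0.1625, 0.1661, 0.1250, 0.2260, 0.1751, 0.1453], E[r] = 0.7782, γ^t·E[r] = 0.064089, running G = 1.880293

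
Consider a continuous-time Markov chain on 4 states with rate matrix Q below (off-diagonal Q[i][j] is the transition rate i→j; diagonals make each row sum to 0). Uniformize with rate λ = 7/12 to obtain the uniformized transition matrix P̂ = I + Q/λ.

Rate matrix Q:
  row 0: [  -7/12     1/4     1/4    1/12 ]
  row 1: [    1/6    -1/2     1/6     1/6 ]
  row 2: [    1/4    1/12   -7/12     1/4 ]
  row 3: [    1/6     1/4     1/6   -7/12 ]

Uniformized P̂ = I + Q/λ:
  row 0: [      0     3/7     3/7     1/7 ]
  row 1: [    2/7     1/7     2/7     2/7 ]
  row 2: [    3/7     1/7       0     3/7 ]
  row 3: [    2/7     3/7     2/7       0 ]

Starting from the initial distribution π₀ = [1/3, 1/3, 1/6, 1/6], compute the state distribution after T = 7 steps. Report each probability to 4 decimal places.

π = [0.2498, 0.2782, 0.2502, 0.2218]

t=0: π = [0.3333, 0.3333, 0.1667, 0.1667]
t=1: π = [0.2143, 0.2857, 0.2857, 0.2143]
t=2: π = [0.2653, 0.2653, 0.2347, 0.2347]
t=3: π = [0.2434, 0.2857, 0.2566, 0.2143]
t=4: π = [0.2528, 0.2736, 0.2472, 0.2264]
t=5: π = [0.2488, 0.2798, 0.2512, 0.2202]
t=6: π = [0.2505, 0.2769, 0.2495, 0.2231]
t=7: π = [0.2498, 0.2782, 0.2502, 0.2218]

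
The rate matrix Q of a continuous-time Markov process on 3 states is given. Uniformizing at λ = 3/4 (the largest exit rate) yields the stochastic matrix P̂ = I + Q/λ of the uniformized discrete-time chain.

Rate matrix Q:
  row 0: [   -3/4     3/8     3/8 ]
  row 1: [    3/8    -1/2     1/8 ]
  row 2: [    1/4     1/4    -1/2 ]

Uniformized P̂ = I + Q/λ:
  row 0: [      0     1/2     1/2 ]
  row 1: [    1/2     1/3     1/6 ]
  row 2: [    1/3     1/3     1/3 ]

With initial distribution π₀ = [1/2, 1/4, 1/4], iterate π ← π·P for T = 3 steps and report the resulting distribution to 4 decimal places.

t=0: π = [0.5000, 0.2500, 0.2500]
t=1: π = [0.2083, 0.4167, 0.3750]
t=2: π = [0.3333, 0.3681, 0.2986]
t=3: π = [0.2836, 0.3889, 0.3275]

π = [0.2836, 0.3889, 0.3275]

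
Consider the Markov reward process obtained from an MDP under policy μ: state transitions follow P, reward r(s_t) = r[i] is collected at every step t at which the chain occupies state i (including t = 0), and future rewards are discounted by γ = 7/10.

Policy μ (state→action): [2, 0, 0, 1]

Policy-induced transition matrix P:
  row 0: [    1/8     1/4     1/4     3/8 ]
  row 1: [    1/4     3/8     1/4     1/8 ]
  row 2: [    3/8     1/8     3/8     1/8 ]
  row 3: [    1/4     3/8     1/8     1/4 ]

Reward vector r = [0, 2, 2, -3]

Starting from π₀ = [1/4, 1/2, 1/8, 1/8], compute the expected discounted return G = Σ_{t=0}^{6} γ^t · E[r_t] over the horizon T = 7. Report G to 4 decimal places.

G = 1.8283

t=0: π = [0.2500, 0.5000, 0.1250, 0.1250], E[r] = 0.8750, γ^t·E[r] = 0.875000, running G = 0.875000
t=1: π = [0.2344, 0.3125, 0.2500, 0.2031], E[r] = 0.5156, γ^t·E[r] = 0.360938, running G = 1.235938
t=2: π = [0.2520, 0.2832, 0.2559, 0.2090], E[r] = 0.4512, γ^t·E[r] = 0.221074, running G = 1.457012
t=3: π = [0.2505, 0.2795, 0.2559, 0.2141], E[r] = 0.4285, γ^t·E[r] = 0.146964, running G = 1.603976
t=4: π = [0.2507, 0.2797, 0.2552, 0.2144], E[r] = 0.4267, γ^t·E[r] = 0.102457, running G = 1.706433
t=5: π = [0.2506, 0.2799, 0.2551, 0.2145], E[r] = 0.4265, γ^t·E[r] = 0.071687, running G = 1.778120
t=6: π = [0.2506, 0.2799, 0.2551, 0.2145], E[r] = 0.4266, γ^t·E[r] = 0.050191, running G = 1.828311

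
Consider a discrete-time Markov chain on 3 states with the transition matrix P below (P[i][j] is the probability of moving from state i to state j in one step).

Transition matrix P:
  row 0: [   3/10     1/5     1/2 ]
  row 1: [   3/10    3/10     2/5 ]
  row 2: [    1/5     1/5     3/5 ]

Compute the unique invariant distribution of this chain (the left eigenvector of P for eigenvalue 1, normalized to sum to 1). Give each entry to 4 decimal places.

Balance equations π_j = Σ_i π_i·P[i][j]:
  π_0 = 3/10·π_0 + 3/10·π_1 + 1/5·π_2
  π_1 = 1/5·π_0 + 3/10·π_1 + 1/5·π_2
  normalize: π_0 + π_1 + π_2 = 1
Solving the linear system gives exactly π = [20/81, 2/9, 43/81].

π = [0.2469, 0.2222, 0.5309]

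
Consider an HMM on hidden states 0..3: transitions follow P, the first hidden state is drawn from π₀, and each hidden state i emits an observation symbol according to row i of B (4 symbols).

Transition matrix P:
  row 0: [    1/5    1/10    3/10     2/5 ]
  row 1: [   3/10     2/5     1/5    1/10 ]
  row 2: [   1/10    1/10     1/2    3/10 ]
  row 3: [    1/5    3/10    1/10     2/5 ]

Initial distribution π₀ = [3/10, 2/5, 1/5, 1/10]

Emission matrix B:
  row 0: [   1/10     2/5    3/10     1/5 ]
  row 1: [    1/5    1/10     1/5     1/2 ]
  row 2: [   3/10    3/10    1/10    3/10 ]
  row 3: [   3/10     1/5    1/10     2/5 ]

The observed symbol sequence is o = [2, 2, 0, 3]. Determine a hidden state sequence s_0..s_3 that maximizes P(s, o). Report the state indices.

t=0: δ = [9.000e-02, 8.000e-02, 2.000e-02, 1.000e-02]  (obs o_0=2)
t=1: δ = [7.200e-03, 6.400e-03, 2.700e-03, 3.600e-03]  ψ = [1, 1, 0, 0]  (obs o_1=2)
t=2: δ = [1.920e-04, 5.120e-04, 6.480e-04, 8.640e-04]  ψ = [1, 1, 0, 0]  (obs o_2=0)
t=3: δ = [3.456e-05, 1.296e-04, 9.720e-05, 1.382e-04]  ψ = [3, 3, 2, 3]  (obs o_3=3)
backtrack: best end state = 3; path = [1, 0, 3, 3]

path = [1, 0, 3, 3]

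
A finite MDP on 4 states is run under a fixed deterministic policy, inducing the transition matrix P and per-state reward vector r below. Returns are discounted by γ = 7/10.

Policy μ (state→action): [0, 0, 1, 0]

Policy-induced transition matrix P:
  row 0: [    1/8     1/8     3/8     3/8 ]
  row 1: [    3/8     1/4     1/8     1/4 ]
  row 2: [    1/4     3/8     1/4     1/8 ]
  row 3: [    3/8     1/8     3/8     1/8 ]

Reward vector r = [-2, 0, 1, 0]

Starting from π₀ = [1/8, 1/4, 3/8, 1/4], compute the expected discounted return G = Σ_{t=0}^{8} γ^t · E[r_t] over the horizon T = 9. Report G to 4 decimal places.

t=0: π = [0.1250, 0.2500, 0.3750, 0.2500], E[r] = 0.1250, γ^t·E[r] = 0.125000, running G = 0.125000
t=1: π = [0.2969, 0.2500, 0.2656, 0.1875], E[r] = -0.3281, γ^t·E[r] = -0.229688, running G = -0.104688
t=2: π = [0.2676, 0.2227, 0.2793, 0.2305], E[r] = -0.2559, γ^t·E[r] = -0.125371, running G = -0.230059
t=3: π = [0.2732, 0.2227, 0.2844, 0.2197], E[r] = -0.2620, γ^t·E[r] = -0.089853, running G = -0.319912
t=4: π = [0.2711, 0.2239, 0.2838, 0.2211], E[r] = -0.2585, γ^t·E[r] = -0.062069, running G = -0.381981
t=5: π = [0.2717, 0.2239, 0.2835, 0.2208], E[r] = -0.2599, γ^t·E[r] = -0.043688, running G = -0.425669
t=6: π = [0.2716, 0.2239, 0.2836, 0.2209], E[r] = -0.2597, γ^t·E[r] = -0.030550, running G = -0.456219
t=7: π = [0.2716, 0.2239, 0.2836, 0.2209], E[r] = -0.2597, γ^t·E[r] = -0.021388, running G = -0.477607
t=8: π = [0.2716, 0.2239, 0.2836, 0.2209], E[r] = -0.2597, γ^t·E[r] = -0.014971, running G = -0.492578

G = -0.4926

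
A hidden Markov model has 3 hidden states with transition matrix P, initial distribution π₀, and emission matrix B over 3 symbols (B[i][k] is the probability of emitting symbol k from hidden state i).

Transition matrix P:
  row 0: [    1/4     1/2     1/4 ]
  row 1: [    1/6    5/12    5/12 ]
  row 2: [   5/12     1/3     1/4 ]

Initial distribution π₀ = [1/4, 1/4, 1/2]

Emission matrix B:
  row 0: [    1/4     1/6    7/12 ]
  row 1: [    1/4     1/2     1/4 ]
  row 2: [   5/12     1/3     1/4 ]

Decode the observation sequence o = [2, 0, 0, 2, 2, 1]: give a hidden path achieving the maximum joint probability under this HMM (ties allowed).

path = [0, 1, 2, 0, 0, 1]

t=0: δ = [1.458e-01, 6.250e-02, 1.250e-01]  (obs o_0=2)
t=1: δ = [1.302e-02, 1.823e-02, 1.519e-02]  ψ = [2, 0, 0]  (obs o_1=0)
t=2: δ = [1.582e-03, 1.899e-03, 3.165e-03]  ψ = [2, 1, 1]  (obs o_2=0)
t=3: δ = [7.692e-04, 2.637e-04, 1.978e-04]  ψ = [2, 2, 1]  (obs o_3=2)
t=4: δ = [1.122e-04, 9.615e-05, 4.808e-05]  ψ = [0, 0, 0]  (obs o_4=2)
t=5: δ = [4.674e-06, 2.804e-05, 1.335e-05]  ψ = [0, 0, 1]  (obs o_5=1)
backtrack: best end state = 1; path = [0, 1, 2, 0, 0, 1]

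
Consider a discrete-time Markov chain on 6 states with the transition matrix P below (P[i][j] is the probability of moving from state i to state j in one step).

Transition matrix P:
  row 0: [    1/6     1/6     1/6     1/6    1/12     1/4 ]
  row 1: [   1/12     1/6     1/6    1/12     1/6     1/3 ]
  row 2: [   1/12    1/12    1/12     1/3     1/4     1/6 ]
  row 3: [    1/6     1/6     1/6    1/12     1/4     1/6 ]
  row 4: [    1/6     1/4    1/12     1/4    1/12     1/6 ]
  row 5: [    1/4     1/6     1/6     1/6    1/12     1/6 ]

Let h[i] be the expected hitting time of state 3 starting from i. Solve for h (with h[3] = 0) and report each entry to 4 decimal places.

First-step conditioning: h[3] = 0; for i ≠ 3, h[i] = 1 + Σ_k P[i][k]·h[k].
  h[0] = 1 + 1/6·h[0] + 1/6·h[1] + 1/6·h[2] + 1/12·h[4] + 1/4·h[5]
  h[1] = 1 + 1/12·h[0] + 1/6·h[1] + 1/6·h[2] + 1/6·h[4] + 1/3·h[5]
  h[2] = 1 + 1/12·h[0] + 1/12·h[1] + 1/12·h[2] + 1/4·h[4] + 1/6·h[5]
  h[4] = 1 + 1/6·h[0] + 1/4·h[1] + 1/12·h[2] + 1/12·h[4] + 1/6·h[5]
  h[5] = 1 + 1/4·h[0] + 1/6·h[1] + 1/6·h[2] + 1/12·h[4] + 1/6·h[5]
Solving the 5×5 linear system over states ≠ 3 gives exactly h = [11292/2113, 12174/2113, 9378/2113, 0, 10584/2113, 11292/2113] (h[3] = 0 is the target).

h = [5.3441, 5.7615, 4.4382, 0.0000, 5.0090, 5.3441]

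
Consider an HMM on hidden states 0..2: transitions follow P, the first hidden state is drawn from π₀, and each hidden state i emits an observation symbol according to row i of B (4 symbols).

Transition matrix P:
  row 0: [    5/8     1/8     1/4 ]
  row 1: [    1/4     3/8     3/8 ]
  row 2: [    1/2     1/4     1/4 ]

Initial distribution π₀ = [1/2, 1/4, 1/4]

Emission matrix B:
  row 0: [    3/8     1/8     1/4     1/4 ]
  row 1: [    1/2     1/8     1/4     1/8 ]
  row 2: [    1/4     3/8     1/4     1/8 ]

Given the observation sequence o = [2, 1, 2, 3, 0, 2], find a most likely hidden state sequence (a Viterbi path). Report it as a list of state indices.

path = [0, 0, 0, 0, 0, 0]

t=0: δ = [1.250e-01, 6.250e-02, 6.250e-02]  (obs o_0=2)
t=1: δ = [9.766e-03, 2.930e-03, 1.172e-02]  ψ = [0, 1, 0]  (obs o_1=1)
t=2: δ = [1.526e-03, 7.324e-04, 7.324e-04]  ψ = [0, 2, 2]  (obs o_2=2)
t=3: δ = [2.384e-04, 3.433e-05, 4.768e-05]  ψ = [0, 1, 0]  (obs o_3=3)
t=4: δ = [5.588e-05, 1.490e-05, 1.490e-05]  ψ = [0, 0, 0]  (obs o_4=0)
t=5: δ = [8.731e-06, 1.746e-06, 3.492e-06]  ψ = [0, 0, 0]  (obs o_5=2)
backtrack: best end state = 0; path = [0, 0, 0, 0, 0, 0]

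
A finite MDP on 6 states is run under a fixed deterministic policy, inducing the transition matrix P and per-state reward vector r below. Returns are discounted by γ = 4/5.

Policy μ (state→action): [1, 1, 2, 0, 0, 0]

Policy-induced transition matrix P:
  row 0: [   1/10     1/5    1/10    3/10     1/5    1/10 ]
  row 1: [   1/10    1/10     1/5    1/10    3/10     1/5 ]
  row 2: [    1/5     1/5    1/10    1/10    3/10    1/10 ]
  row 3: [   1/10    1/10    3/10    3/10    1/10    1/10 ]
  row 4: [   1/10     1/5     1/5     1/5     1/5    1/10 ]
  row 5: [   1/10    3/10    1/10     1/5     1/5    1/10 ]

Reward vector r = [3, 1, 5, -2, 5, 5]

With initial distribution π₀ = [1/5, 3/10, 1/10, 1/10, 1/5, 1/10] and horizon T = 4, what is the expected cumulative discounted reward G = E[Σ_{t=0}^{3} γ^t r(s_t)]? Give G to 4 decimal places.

t=0: π = [0.2000, 0.3000, 0.1000, 0.1000, 0.2000, 0.1000], E[r] = 2.7000, γ^t·E[r] = 2.700000, running G = 2.700000
t=1: π = [0.1100, 0.1700, 0.1700, 0.1900, 0.2300, 0.1300], E[r] = 2.7700, γ^t·E[r] = 2.216000, running G = 4.916000
t=2: π = [0.1170, 0.1770, 0.1780, 0.1960, 0.2150, 0.1170], E[r] = 2.6860, γ^t·E[r] = 1.719040, running G = 6.635040
t=3: π = [0.1178, 0.1744, 0.1784, 0.1958, 0.2159, 0.1177], E[r] = 2.6962, γ^t·E[r] = 1.380454, running G = 8.015494

G = 8.0155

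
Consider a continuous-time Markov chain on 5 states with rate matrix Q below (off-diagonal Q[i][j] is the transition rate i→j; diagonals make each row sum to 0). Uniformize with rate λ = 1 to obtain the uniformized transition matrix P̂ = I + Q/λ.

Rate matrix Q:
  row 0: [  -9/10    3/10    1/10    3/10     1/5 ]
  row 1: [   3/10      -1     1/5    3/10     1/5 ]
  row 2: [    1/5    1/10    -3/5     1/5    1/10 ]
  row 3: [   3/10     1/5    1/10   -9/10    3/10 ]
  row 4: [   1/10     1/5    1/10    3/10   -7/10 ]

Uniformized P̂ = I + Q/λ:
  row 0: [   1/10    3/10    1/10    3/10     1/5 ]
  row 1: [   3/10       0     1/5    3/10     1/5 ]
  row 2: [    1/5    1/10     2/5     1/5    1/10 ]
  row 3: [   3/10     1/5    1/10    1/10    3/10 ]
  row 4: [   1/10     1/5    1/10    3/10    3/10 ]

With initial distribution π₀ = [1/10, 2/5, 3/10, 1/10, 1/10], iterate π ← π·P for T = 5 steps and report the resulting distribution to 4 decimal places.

π = [0.1978, 0.1690, 0.1674, 0.2361, 0.2297]

t=0: π = [0.1000, 0.4000, 0.3000, 0.1000, 0.1000]
t=1: π = [0.2300, 0.1000, 0.2300, 0.2500, 0.1900]
t=2: π = [0.1930, 0.1800, 0.1790, 0.2270, 0.2210]
t=3: π = [0.1993, 0.1654, 0.1717, 0.2367, 0.2269]
t=4: π = [0.1976, 0.1697, 0.1681, 0.2355, 0.2292]
t=5: π = [0.1978, 0.1690, 0.1674, 0.2361, 0.2297]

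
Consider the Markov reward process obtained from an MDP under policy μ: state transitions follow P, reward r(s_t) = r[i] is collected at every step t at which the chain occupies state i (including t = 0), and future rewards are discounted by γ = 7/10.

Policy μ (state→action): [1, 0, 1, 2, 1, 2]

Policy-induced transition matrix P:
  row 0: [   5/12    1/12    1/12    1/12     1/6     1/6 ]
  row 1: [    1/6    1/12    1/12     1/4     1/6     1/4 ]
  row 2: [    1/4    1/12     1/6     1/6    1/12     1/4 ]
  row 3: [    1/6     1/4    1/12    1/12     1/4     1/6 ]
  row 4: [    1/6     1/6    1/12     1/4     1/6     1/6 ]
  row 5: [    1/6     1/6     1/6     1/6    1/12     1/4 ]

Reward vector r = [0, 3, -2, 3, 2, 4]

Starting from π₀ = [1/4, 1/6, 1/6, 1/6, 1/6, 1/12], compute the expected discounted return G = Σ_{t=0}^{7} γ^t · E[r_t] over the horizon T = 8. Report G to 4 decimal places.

G = 5.1797

t=0: π = [0.2500, 0.1667, 0.1667, 0.1667, 0.1667, 0.0833], E[r] = 1.3333, γ^t·E[r] = 1.333333, running G = 1.333333
t=1: π = [0.2431, 0.1319, 0.1042, 0.1597, 0.1597, 0.2014], E[r] = 1.7917, γ^t·E[r] = 1.254167, running G = 2.587500
t=2: π = [0.2361, 0.1400, 0.1088, 0.1574, 0.1545, 0.2031], E[r] = 1.7963, γ^t·E[r] = 0.880185, running G = 3.467685
t=3: π = [0.2348, 0.1394, 0.1093, 0.1584, 0.1538, 0.2043], E[r] = 1.7996, γ^t·E[r] = 0.617271, running G = 4.084956
t=4: π = [0.2345, 0.1396, 0.1095, 0.1583, 0.1537, 0.2044], E[r] = 1.7999, γ^t·E[r] = 0.432163, running G = 4.517119
t=5: π = [0.2344, 0.1396, 0.1095, 0.1584, 0.1537, 0.2045], E[r] = 1.8001, γ^t·E[r] = 0.302539, running G = 4.819659
t=6: π = [0.2344, 0.1396, 0.1095, 0.1584, 0.1537, 0.2045], E[r] = 1.8001, γ^t·E[r] = 0.211780, running G = 5.031439
t=7: π = [0.2344, 0.1396, 0.1095, 0.1584, 0.1537, 0.2045], E[r] = 1.8001, γ^t·E[r] = 0.148247, running G = 5.179686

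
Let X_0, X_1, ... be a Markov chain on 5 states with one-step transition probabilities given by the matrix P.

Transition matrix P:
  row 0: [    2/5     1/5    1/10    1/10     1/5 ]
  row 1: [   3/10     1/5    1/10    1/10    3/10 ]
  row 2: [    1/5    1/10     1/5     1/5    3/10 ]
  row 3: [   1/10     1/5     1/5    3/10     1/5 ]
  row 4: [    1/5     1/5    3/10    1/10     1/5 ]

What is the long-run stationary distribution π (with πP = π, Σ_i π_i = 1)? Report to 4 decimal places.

Balance equations π_j = Σ_i π_i·P[i][j]:
  π_0 = 2/5·π_0 + 3/10·π_1 + 1/5·π_2 + 1/10·π_3 + 1/5·π_4
  π_1 = 1/5·π_0 + 1/5·π_1 + 1/10·π_2 + 1/5·π_3 + 1/5·π_4
  π_2 = 1/10·π_0 + 1/10·π_1 + 1/5·π_2 + 1/5·π_3 + 3/10·π_4
  π_3 = 1/10·π_0 + 1/10·π_1 + 1/5·π_2 + 3/10·π_3 + 1/10·π_4
  normalize: π_0 + π_1 + π_2 + π_3 + π_4 = 1
Solving the linear system gives exactly π = [1769/6956, 633/3478, 313/1739, 513/3478, 1643/6956].

π = [0.2543, 0.1820, 0.1800, 0.1475, 0.2362]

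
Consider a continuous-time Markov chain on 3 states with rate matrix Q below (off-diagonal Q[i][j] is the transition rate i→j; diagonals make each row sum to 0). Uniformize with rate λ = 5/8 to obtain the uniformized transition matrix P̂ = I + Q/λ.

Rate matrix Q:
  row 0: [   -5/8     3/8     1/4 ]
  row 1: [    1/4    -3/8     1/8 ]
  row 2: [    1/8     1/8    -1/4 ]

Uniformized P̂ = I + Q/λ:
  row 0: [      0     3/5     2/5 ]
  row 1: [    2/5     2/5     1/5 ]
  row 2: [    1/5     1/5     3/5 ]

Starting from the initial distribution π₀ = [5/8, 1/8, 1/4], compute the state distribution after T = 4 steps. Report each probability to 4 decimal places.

t=0: π = [0.6250, 0.1250, 0.2500]
t=1: π = [0.1000, 0.4750, 0.4250]
t=2: π = [0.2750, 0.3350, 0.3900]
t=3: π = [0.2120, 0.3770, 0.4110]
t=4: π = [0.2330, 0.3602, 0.4068]

π = [0.2330, 0.3602, 0.4068]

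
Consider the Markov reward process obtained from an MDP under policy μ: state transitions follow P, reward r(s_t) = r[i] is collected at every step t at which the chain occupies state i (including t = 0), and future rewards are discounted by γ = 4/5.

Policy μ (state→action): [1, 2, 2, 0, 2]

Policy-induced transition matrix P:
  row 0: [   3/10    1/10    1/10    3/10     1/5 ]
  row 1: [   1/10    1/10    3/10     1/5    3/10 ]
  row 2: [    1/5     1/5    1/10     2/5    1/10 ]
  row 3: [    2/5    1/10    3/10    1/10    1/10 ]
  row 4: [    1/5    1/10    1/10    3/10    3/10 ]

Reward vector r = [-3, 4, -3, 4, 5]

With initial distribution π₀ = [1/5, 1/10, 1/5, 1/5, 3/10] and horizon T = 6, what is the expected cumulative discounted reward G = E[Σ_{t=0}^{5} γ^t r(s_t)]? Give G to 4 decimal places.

G = 4.6389

t=0: π = [0.2000, 0.1000, 0.2000, 0.2000, 0.3000], E[r] = 1.5000, γ^t·E[r] = 1.500000, running G = 1.500000
t=1: π = [0.2500, 0.1200, 0.1600, 0.2700, 0.2000], E[r] = 1.3300, γ^t·E[r] = 1.064000, running G = 2.564000
t=2: π = [0.2670, 0.1160, 0.1780, 0.2500, 0.1890], E[r] = 1.0740, γ^t·E[r] = 0.687360, running G = 3.251360
t=3: π = [0.2651, 0.1178, 0.1732, 0.2562, 0.1877], E[r] = 1.1196, γ^t·E[r] = 0.573235, running G = 3.824595
t=4: π = [0.2660, 0.1173, 0.1748, 0.2543, 0.1876], E[r] = 1.1022, γ^t·E[r] = 0.451469, running G = 4.276065
t=5: π = [0.2657, 0.1175, 0.1743, 0.2549, 0.1876], E[r] = 1.1072, γ^t·E[r] = 0.362820, running G = 4.638885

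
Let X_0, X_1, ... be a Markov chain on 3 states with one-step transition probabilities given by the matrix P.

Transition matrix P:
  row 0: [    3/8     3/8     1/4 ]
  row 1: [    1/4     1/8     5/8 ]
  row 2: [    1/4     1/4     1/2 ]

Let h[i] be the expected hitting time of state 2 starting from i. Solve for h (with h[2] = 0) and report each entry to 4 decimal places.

h = [2.7586, 1.9310, 0.0000]

First-step conditioning: h[2] = 0; for i ≠ 2, h[i] = 1 + Σ_k P[i][k]·h[k].
  h[0] = 1 + 3/8·h[0] + 3/8·h[1]
  h[1] = 1 + 1/4·h[0] + 1/8·h[1]
Solving the 2×2 linear system over states ≠ 2 gives exactly h = [80/29, 56/29, 0] (h[2] = 0 is the target).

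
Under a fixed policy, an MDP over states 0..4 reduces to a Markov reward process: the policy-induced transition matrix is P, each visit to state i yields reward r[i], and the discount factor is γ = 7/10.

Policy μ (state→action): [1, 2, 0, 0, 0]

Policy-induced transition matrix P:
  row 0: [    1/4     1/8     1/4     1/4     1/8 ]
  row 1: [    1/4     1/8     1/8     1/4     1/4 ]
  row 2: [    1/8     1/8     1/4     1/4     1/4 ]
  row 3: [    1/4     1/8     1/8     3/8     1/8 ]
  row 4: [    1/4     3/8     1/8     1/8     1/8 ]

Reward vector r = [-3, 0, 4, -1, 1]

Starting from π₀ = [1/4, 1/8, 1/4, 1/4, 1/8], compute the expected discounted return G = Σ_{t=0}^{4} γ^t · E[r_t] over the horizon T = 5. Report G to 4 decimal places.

G = 0.0459

t=0: π = [0.2500, 0.1250, 0.2500, 0.2500, 0.1250], E[r] = 0.1250, γ^t·E[r] = 0.125000, running G = 0.125000
t=1: π = [0.2188, 0.1563, 0.1875, 0.2656, 0.1719], E[r] = 0.0000, γ^t·E[r] = 0.000000, running G = 0.125000
t=2: π = [0.2266, 0.1680, 0.1758, 0.2617, 0.1680], E[r] = -0.0703, γ^t·E[r] = -0.034453, running G = 0.090547
t=3: π = [0.2280, 0.1670, 0.1753, 0.2617, 0.1680], E[r] = -0.0767, γ^t·E[r] = -0.026294, running G = 0.064252
t=4: π = [0.2281, 0.1670, 0.1754, 0.2617, 0.1678], E[r] = -0.0765, γ^t·E[r] = -0.018377, running G = 0.045876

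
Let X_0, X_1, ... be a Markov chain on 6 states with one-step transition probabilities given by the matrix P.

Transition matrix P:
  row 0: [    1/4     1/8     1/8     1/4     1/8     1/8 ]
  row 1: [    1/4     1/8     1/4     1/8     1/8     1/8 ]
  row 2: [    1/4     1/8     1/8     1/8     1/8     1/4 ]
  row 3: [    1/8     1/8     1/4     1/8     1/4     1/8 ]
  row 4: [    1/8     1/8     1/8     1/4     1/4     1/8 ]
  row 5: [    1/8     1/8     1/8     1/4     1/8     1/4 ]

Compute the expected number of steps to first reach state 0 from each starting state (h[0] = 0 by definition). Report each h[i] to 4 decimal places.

h = [0.0000, 5.3440, 5.4396, 6.1195, 6.2045, 6.2045]

First-step conditioning: h[0] = 0; for i ≠ 0, h[i] = 1 + Σ_k P[i][k]·h[k].
  h[1] = 1 + 1/8·h[1] + 1/4·h[2] + 1/8·h[3] + 1/8·h[4] + 1/8·h[5]
  h[2] = 1 + 1/8·h[1] + 1/8·h[2] + 1/8·h[3] + 1/8·h[4] + 1/4·h[5]
  h[3] = 1 + 1/8·h[1] + 1/4·h[2] + 1/8·h[3] + 1/4·h[4] + 1/8·h[5]
  h[4] = 1 + 1/8·h[1] + 1/8·h[2] + 1/4·h[3] + 1/4·h[4] + 1/8·h[5]
  h[5] = 1 + 1/8·h[1] + 1/8·h[2] + 1/4·h[3] + 1/8·h[4] + 1/4·h[5]
Solving the 5×5 linear system over states ≠ 0 gives exactly h = [0, 4024/753, 4096/753, 1536/251, 4672/753, 4672/753] (h[0] = 0 is the target).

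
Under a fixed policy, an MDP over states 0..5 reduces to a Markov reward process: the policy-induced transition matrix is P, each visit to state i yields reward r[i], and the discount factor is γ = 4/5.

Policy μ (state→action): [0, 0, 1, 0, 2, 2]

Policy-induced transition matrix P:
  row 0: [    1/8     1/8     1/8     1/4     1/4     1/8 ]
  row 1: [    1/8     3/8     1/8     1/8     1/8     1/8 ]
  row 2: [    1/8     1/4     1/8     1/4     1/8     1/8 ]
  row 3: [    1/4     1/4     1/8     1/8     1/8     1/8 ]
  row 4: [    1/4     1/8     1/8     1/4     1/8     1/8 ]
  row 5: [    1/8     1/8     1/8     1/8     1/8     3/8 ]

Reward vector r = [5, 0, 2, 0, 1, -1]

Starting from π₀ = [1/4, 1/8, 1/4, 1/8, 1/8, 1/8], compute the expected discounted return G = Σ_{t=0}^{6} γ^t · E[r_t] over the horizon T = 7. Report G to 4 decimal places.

t=0: π = [0.2500, 0.1250, 0.2500, 0.1250, 0.1250, 0.1250], E[r] = 1.7500, γ^t·E[r] = 1.750000, running G = 1.750000
t=1: π = [0.1563, 0.2031, 0.1250, 0.2031, 0.1563, 0.1563], E[r] = 1.0313, γ^t·E[r] = 0.825000, running G = 2.575000
t=2: π = [0.1699, 0.2168, 0.1250, 0.1797, 0.1445, 0.1641], E[r] = 1.0801, γ^t·E[r] = 0.691250, running G = 3.266250
t=3: π = [0.1655, 0.2173, 0.1250, 0.1799, 0.1462, 0.1660], E[r] = 1.0579, γ^t·E[r] = 0.541625, running G = 3.807875
t=4: π = [0.1658, 0.2174, 0.1250, 0.1796, 0.1457, 0.1665], E[r] = 1.0580, γ^t·E[r] = 0.433375, running G = 4.241250
t=5: π = [0.1657, 0.2174, 0.1250, 0.1796, 0.1457, 0.1666], E[r] = 1.0574, γ^t·E[r] = 0.346489, running G = 4.587739
t=6: π = [0.1657, 0.2174, 0.1250, 0.1795, 0.1457, 0.1667], E[r] = 1.0574, γ^t·E[r] = 0.277178, running G = 4.864917

G = 4.8649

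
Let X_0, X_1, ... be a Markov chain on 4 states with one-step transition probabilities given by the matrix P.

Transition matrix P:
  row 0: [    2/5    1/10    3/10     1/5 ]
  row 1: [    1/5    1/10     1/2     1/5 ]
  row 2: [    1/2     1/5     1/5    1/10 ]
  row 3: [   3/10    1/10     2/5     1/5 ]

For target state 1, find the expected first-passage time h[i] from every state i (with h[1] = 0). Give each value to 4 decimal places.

First-step conditioning: h[1] = 0; for i ≠ 1, h[i] = 1 + Σ_k P[i][k]·h[k].
  h[0] = 1 + 2/5·h[0] + 3/10·h[2] + 1/5·h[3]
  h[2] = 1 + 1/2·h[0] + 1/5·h[2] + 1/10·h[3]
  h[3] = 1 + 3/10·h[0] + 2/5·h[2] + 1/5·h[3]
Solving the 3×3 linear system over states ≠ 1 gives exactly h = [1110/143, 0, 1010/143, 100/13] (h[1] = 0 is the target).

h = [7.7622, 0.0000, 7.0629, 7.6923]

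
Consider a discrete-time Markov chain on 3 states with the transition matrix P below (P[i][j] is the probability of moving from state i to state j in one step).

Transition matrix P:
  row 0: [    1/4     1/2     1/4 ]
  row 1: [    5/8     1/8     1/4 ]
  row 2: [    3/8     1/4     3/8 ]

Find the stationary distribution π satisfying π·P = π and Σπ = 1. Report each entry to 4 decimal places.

π = [0.4026, 0.3117, 0.2857]

Balance equations π_j = Σ_i π_i·P[i][j]:
  π_0 = 1/4·π_0 + 5/8·π_1 + 3/8·π_2
  π_1 = 1/2·π_0 + 1/8·π_1 + 1/4·π_2
  normalize: π_0 + π_1 + π_2 = 1
Solving the linear system gives exactly π = [31/77, 24/77, 2/7].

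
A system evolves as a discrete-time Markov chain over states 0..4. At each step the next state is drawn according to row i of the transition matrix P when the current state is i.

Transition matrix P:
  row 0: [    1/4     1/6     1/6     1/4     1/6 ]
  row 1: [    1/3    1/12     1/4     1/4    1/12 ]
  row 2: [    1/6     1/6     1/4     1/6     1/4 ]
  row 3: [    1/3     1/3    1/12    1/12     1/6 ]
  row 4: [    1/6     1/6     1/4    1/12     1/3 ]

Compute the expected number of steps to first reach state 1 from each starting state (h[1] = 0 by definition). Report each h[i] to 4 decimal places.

First-step conditioning: h[1] = 0; for i ≠ 1, h[i] = 1 + Σ_k P[i][k]·h[k].
  h[0] = 1 + 1/4·h[0] + 1/6·h[2] + 1/4·h[3] + 1/6·h[4]
  h[2] = 1 + 1/6·h[0] + 1/4·h[2] + 1/6·h[3] + 1/4·h[4]
  h[3] = 1 + 1/3·h[0] + 1/12·h[2] + 1/12·h[3] + 1/6·h[4]
  h[4] = 1 + 1/6·h[0] + 1/4·h[2] + 1/12·h[3] + 1/3·h[4]
Solving the 4×4 linear system over states ≠ 1 gives exactly h = [9084/1771, 0, 9228/1771, 7776/1771, 9360/1771] (h[1] = 0 is the target).

h = [5.1293, 0.0000, 5.2106, 4.3907, 5.2851]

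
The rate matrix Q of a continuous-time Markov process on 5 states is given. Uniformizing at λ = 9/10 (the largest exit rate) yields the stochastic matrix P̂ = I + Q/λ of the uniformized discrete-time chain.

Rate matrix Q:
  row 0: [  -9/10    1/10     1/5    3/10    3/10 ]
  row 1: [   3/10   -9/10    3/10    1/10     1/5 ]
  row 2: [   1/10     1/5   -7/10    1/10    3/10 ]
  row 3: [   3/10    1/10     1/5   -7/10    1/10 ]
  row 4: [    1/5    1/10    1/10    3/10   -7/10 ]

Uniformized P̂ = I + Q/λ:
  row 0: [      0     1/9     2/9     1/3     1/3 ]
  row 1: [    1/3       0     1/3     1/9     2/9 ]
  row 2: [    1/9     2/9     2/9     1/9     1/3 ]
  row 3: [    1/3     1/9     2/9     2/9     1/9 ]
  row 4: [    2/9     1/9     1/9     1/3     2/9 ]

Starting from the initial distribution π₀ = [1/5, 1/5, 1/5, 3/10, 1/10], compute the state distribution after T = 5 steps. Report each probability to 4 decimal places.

π = [0.1953, 0.1209, 0.2088, 0.2340, 0.2410]

t=0: π = [0.2000, 0.2000, 0.2000, 0.3000, 0.1000]
t=1: π = [0.2111, 0.1111, 0.2333, 0.2111, 0.2333]
t=2: π = [0.1852, 0.1247, 0.2086, 0.2333, 0.2481]
t=3: π = [0.1977, 0.1204, 0.2085, 0.2333, 0.2401]
t=4: π = [0.1944, 0.1209, 0.2089, 0.2343, 0.2414]
t=5: π = [0.1953, 0.1209, 0.2088, 0.2340, 0.2410]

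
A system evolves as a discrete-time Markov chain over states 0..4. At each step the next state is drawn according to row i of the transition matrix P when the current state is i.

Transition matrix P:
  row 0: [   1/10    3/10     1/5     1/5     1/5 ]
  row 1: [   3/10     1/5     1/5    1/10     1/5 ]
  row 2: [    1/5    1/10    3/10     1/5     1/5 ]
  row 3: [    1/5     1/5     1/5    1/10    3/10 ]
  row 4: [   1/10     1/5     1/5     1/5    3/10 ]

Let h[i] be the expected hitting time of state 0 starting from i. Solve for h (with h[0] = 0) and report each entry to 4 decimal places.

First-step conditioning: h[0] = 0; for i ≠ 0, h[i] = 1 + Σ_k P[i][k]·h[k].
  h[1] = 1 + 1/5·h[1] + 1/5·h[2] + 1/10·h[3] + 1/5·h[4]
  h[2] = 1 + 1/10·h[1] + 3/10·h[2] + 1/5·h[3] + 1/5·h[4]
  h[3] = 1 + 1/5·h[1] + 1/5·h[2] + 1/10·h[3] + 3/10·h[4]
  h[4] = 1 + 1/5·h[1] + 1/5·h[2] + 1/5·h[3] + 3/10·h[4]
Solving the 4×4 linear system over states ≠ 0 gives exactly h = [0, 4005/863, 4505/863, 4500/863, 4950/863] (h[0] = 0 is the target).

h = [0.0000, 4.6408, 5.2202, 5.2144, 5.7358]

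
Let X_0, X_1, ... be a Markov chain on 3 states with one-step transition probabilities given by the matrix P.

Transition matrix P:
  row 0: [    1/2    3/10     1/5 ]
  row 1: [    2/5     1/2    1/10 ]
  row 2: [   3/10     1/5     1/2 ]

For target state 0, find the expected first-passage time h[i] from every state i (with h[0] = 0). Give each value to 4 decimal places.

First-step conditioning: h[0] = 0; for i ≠ 0, h[i] = 1 + Σ_k P[i][k]·h[k].
  h[1] = 1 + 1/2·h[1] + 1/10·h[2]
  h[2] = 1 + 1/5·h[1] + 1/2·h[2]
Solving the 2×2 linear system over states ≠ 0 gives exactly h = [0, 60/23, 70/23] (h[0] = 0 is the target).

h = [0.0000, 2.6087, 3.0435]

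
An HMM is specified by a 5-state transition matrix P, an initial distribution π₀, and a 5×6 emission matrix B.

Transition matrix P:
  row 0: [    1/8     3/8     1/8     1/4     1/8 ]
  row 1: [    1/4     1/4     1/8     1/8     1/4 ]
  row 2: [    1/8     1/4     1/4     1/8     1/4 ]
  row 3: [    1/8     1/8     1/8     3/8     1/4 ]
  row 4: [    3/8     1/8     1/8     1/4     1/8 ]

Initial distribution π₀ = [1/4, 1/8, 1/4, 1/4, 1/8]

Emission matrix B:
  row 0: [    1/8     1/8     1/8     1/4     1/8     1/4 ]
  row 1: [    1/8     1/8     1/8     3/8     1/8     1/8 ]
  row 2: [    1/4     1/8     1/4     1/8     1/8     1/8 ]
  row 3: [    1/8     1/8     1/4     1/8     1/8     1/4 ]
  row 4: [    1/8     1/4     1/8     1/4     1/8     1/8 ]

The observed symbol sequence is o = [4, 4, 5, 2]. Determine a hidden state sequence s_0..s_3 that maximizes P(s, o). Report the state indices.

path = [3, 3, 3, 3]

t=0: δ = [3.125e-02, 1.562e-02, 3.125e-02, 3.125e-02, 1.562e-02]  (obs o_0=4)
t=1: δ = [7.324e-04, 1.465e-03, 9.766e-04, 1.465e-03, 9.766e-04]  ψ = [4, 0, 2, 3, 2]  (obs o_1=4)
t=2: δ = [9.155e-05, 4.578e-05, 3.052e-05, 1.373e-04, 4.578e-05]  ψ = [1, 1, 2, 3, 1]  (obs o_2=5)
t=3: δ = [2.146e-06, 4.292e-06, 4.292e-06, 1.287e-05, 4.292e-06]  ψ = [3, 0, 3, 3, 3]  (obs o_3=2)
backtrack: best end state = 3; path = [3, 3, 3, 3]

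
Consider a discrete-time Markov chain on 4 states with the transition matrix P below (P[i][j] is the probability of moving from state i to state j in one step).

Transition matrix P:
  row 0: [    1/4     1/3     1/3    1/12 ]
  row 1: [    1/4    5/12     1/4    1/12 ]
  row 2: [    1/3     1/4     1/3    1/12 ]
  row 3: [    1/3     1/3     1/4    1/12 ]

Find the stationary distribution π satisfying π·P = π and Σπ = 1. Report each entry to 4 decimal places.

π = [0.2818, 0.3365, 0.2983, 0.0833]

Balance equations π_j = Σ_i π_i·P[i][j]:
  π_0 = 1/4·π_0 + 1/4·π_1 + 1/3·π_2 + 1/3·π_3
  π_1 = 1/3·π_0 + 5/12·π_1 + 1/4·π_2 + 1/3·π_3
  π_2 = 1/3·π_0 + 1/4·π_1 + 1/3·π_2 + 1/4·π_3
  normalize: π_0 + π_1 + π_2 + π_3 = 1
Solving the linear system gives exactly π = [443/1572, 529/1572, 469/1572, 1/12].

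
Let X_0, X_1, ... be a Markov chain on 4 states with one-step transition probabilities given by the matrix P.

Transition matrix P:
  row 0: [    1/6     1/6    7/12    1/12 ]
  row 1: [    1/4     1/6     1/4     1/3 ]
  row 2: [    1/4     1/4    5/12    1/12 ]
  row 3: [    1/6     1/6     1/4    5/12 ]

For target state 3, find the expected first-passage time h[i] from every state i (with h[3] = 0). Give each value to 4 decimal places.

First-step conditioning: h[3] = 0; for i ≠ 3, h[i] = 1 + Σ_k P[i][k]·h[k].
  h[0] = 1 + 1/6·h[0] + 1/6·h[1] + 7/12·h[2]
  h[1] = 1 + 1/4·h[0] + 1/6·h[1] + 1/4·h[2]
  h[2] = 1 + 1/4·h[0] + 1/4·h[1] + 5/12·h[2]
Solving the 3×3 linear system over states ≠ 3 gives exactly h = [2064/277, 1560/277, 2028/277, 0] (h[3] = 0 is the target).

h = [7.4513, 5.6318, 7.3213, 0.0000]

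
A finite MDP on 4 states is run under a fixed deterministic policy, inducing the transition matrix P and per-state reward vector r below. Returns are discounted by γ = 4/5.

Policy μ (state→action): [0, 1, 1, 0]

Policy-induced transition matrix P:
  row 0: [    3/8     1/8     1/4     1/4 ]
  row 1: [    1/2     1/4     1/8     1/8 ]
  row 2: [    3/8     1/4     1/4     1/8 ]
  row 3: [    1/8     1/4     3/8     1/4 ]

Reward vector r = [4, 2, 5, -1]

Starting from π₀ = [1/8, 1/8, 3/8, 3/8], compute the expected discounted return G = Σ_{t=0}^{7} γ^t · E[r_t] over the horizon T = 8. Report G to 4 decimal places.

t=0: π = [0.1250, 0.1250, 0.3750, 0.3750], E[r] = 2.2500, γ^t·E[r] = 2.250000, running G = 2.250000
t=1: π = [0.2969, 0.2344, 0.2813, 0.1875], E[r] = 2.8750, γ^t·E[r] = 2.300000, running G = 4.550000
t=2: π = [0.3574, 0.2129, 0.2441, 0.1855], E[r] = 2.8906, γ^t·E[r] = 1.850000, running G = 6.400000
t=3: π = [0.3552, 0.2053, 0.2466, 0.1929], E[r] = 2.8716, γ^t·E[r] = 1.470250, running G = 7.870250
t=4: π = [0.3524, 0.2056, 0.2484, 0.1935], E[r] = 2.8697, γ^t·E[r] = 1.175425, running G = 9.045675
t=5: π = [0.3523, 0.2059, 0.2485, 0.1932], E[r] = 2.8704, γ^t·E[r] = 0.940565, running G = 9.986240
t=6: π = [0.3524, 0.2060, 0.2484, 0.1932], E[r] = 2.8705, γ^t·E[r] = 0.752488, running G = 10.738728
t=7: π = [0.3524, 0.2059, 0.2484, 0.1932], E[r] = 2.8705, γ^t·E[r] = 0.601986, running G = 11.340714

G = 11.3407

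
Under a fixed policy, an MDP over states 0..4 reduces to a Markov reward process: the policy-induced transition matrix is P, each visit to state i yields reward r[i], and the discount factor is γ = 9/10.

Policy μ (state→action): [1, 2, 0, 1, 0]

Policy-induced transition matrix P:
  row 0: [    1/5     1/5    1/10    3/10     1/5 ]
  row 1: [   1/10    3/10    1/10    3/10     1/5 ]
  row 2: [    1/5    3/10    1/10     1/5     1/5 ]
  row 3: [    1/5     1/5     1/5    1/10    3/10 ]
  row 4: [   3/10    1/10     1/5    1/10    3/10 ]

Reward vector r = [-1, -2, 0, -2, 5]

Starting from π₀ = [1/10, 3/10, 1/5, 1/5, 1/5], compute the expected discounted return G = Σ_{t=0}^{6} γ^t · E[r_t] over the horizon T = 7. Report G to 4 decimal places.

G = 0.6977

t=0: π = [0.1000, 0.3000, 0.2000, 0.2000, 0.2000], E[r] = -0.1000, γ^t·E[r] = -0.100000, running G = -0.100000
t=1: π = [0.1900, 0.2300, 0.1400, 0.2000, 0.2400], E[r] = 0.1500, γ^t·E[r] = 0.135000, running G = 0.035000
t=2: π = [0.2010, 0.2130, 0.1440, 0.1980, 0.2440], E[r] = 0.1970, γ^t·E[r] = 0.159570, running G = 0.194570
t=3: π = [0.2031, 0.2113, 0.1442, 0.1972, 0.2442], E[r] = 0.2009, γ^t·E[r] = 0.146456, running G = 0.341026
t=4: π = [0.2033, 0.2111, 0.1441, 0.1973, 0.2441], E[r] = 0.2006, γ^t·E[r] = 0.131581, running G = 0.472607
t=5: π = [0.2033, 0.2111, 0.1441, 0.1973, 0.2441], E[r] = 0.2006, γ^t·E[r] = 0.118451, running G = 0.591057
t=6: π = [0.2033, 0.2111, 0.1441, 0.1973, 0.2441], E[r] = 0.2006, γ^t·E[r] = 0.106608, running G = 0.697665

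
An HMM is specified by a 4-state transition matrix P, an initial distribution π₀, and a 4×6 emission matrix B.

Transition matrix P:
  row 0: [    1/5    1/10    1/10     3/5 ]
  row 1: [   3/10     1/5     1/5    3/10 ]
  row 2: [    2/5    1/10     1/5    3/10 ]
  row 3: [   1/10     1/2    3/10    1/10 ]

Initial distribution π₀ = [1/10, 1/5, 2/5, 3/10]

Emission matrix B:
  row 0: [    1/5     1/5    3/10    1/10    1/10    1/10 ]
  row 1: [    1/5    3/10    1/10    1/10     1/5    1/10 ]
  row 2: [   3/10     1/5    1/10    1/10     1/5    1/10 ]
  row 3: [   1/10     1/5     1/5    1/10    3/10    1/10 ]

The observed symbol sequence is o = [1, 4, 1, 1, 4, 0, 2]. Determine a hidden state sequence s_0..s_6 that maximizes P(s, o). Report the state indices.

t=0: δ = [2.000e-02, 6.000e-02, 8.000e-02, 6.000e-02]  (obs o_0=1)
t=1: δ = [3.200e-03, 6.000e-03, 3.600e-03, 7.200e-03]  ψ = [2, 3, 3, 2]  (obs o_1=4)
t=2: δ = [3.600e-04, 1.080e-03, 4.320e-04, 3.840e-04]  ψ = [1, 3, 3, 0]  (obs o_2=1)
t=3: δ = [6.480e-05, 6.480e-05, 4.320e-05, 6.480e-05]  ψ = [1, 1, 1, 1]  (obs o_3=1)
t=4: δ = [1.944e-06, 6.480e-06, 3.888e-06, 1.166e-05]  ψ = [1, 3, 3, 0]  (obs o_4=4)
t=5: δ = [3.888e-07, 1.166e-06, 1.050e-06, 1.944e-07]  ψ = [1, 3, 3, 1]  (obs o_5=0)
t=6: δ = [1.260e-07, 2.333e-08, 2.333e-08, 6.998e-08]  ψ = [2, 1, 1, 1]  (obs o_6=2)
backtrack: best end state = 0; path = [2, 3, 1, 0, 3, 2, 0]

path = [2, 3, 1, 0, 3, 2, 0]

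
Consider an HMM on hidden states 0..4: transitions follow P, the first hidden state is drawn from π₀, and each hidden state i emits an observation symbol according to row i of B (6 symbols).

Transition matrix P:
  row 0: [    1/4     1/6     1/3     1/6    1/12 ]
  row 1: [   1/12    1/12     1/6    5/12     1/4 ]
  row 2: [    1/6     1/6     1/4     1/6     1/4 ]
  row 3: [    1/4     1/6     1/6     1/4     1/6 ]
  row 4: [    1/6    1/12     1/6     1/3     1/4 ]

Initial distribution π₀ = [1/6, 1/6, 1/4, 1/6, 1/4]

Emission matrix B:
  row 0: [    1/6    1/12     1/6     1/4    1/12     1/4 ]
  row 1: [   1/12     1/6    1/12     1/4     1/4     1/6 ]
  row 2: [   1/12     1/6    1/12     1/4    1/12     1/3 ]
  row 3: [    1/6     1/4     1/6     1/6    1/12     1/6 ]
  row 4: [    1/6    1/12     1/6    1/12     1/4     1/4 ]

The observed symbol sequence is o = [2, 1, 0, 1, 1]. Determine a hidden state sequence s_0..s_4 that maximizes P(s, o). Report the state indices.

t=0: δ = [2.778e-02, 1.389e-02, 2.083e-02, 2.778e-02, 4.167e-02]  (obs o_0=2)
t=1: δ = [5.787e-04, 7.716e-04, 1.543e-03, 3.472e-03, 8.681e-04]  ψ = [0, 0, 0, 4, 4]  (obs o_1=1)
t=2: δ = [1.447e-04, 4.823e-05, 4.823e-05, 1.447e-04, 9.645e-05]  ψ = [3, 3, 3, 3, 3]  (obs o_2=0)
t=3: δ = [3.014e-06, 4.019e-06, 8.038e-06, 9.042e-06, 2.009e-06]  ψ = [0, 0, 0, 3, 3]  (obs o_3=1)
t=4: δ = [1.884e-07, 2.512e-07, 3.349e-07, 5.651e-07, 1.674e-07]  ψ = [3, 3, 2, 3, 2]  (obs o_4=1)
backtrack: best end state = 3; path = [4, 3, 3, 3, 3]

path = [4, 3, 3, 3, 3]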